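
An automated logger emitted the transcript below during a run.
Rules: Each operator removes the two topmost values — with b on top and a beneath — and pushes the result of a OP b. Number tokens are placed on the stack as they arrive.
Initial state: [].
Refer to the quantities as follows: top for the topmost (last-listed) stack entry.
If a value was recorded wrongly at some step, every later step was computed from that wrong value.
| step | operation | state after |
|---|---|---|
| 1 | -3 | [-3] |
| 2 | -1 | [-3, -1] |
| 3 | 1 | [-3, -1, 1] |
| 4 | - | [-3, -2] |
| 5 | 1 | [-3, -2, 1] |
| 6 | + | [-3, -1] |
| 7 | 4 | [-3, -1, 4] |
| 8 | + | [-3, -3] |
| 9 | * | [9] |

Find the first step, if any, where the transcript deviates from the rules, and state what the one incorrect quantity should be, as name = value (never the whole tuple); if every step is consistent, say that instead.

Recomputing the run from the initial state:
step 1: [-3]
step 2: [-3, -1]
step 3: [-3, -1, 1]
step 4: [-3, -2]
step 5: [-3, -2, 1]
step 6: [-3, -1]
step 7: [-3, -1, 4]
step 8: [-3, 3]
step 9: [-9]
The first disagreement with the transcript is at step 8, where the value should be top = 3.

step 8, top = 3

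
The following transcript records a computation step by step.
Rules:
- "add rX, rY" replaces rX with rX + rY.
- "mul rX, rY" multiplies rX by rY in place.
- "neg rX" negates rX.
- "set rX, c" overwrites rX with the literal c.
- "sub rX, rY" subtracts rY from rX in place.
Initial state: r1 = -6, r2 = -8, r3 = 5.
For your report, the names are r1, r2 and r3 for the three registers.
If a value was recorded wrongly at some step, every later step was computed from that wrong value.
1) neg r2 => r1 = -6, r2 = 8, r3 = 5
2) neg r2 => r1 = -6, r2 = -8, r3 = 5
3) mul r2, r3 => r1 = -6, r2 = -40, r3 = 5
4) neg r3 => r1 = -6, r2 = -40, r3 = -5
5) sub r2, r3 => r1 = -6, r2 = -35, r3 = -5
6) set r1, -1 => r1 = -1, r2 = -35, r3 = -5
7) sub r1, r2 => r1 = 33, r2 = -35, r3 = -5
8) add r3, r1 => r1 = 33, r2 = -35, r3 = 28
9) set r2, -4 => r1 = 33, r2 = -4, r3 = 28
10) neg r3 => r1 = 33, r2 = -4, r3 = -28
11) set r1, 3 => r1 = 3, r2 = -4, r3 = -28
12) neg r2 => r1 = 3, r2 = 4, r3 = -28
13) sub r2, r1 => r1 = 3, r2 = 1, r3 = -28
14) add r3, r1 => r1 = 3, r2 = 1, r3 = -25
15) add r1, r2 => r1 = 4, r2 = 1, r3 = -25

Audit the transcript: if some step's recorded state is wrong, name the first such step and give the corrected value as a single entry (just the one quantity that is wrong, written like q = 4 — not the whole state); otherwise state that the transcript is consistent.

step 7, r1 = 34

Recomputing the run from the initial state:
step 1: r1 = -6, r2 = 8, r3 = 5
step 2: r1 = -6, r2 = -8, r3 = 5
step 3: r1 = -6, r2 = -40, r3 = 5
step 4: r1 = -6, r2 = -40, r3 = -5
step 5: r1 = -6, r2 = -35, r3 = -5
step 6: r1 = -1, r2 = -35, r3 = -5
step 7: r1 = 34, r2 = -35, r3 = -5
step 8: r1 = 34, r2 = -35, r3 = 29
step 9: r1 = 34, r2 = -4, r3 = 29
step 10: r1 = 34, r2 = -4, r3 = -29
step 11: r1 = 3, r2 = -4, r3 = -29
step 12: r1 = 3, r2 = 4, r3 = -29
step 13: r1 = 3, r2 = 1, r3 = -29
step 14: r1 = 3, r2 = 1, r3 = -26
step 15: r1 = 4, r2 = 1, r3 = -26
The first disagreement with the transcript is at step 7, where the value should be r1 = 34.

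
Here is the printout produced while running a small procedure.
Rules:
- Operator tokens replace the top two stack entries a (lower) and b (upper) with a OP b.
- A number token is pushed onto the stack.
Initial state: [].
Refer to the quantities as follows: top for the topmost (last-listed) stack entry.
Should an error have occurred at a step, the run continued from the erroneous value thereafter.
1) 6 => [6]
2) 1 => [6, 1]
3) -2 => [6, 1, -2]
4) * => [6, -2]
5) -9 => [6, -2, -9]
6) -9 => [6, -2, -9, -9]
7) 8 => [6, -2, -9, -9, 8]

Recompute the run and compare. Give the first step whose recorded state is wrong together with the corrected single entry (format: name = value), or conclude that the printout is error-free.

no error

Step 1: push 6: top = 6 — in agreement.
Step 2: push 1: top = 1 — confirmed correct.
Step 3: push -2: top = -2 — same as recorded.
Step 4: 1 * -2 = -2 — exactly as logged.
Step 5: push -9: top = -9 — consistent with the printout.
Step 6: push -9: top = -9 — confirmed correct.
Step 7: push 8: top = 8 — agrees with the printout.
Every step is consistent.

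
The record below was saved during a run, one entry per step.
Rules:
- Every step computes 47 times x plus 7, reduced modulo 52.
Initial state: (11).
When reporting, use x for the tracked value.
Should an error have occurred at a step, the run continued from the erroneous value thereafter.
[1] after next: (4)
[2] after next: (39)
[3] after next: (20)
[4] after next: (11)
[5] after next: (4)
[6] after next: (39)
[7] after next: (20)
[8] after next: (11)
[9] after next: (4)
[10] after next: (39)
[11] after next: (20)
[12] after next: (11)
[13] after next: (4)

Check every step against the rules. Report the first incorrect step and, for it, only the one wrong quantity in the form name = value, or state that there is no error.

Recomputing the run from the initial state:
step 1: x = 4
step 2: x = 39
step 3: x = 20
step 4: x = 11
step 5: x = 4
step 6: x = 39
step 7: x = 20
step 8: x = 11
step 9: x = 4
step 10: x = 39
step 11: x = 20
step 12: x = 11
step 13: x = 4
This matches the record at every step.

no error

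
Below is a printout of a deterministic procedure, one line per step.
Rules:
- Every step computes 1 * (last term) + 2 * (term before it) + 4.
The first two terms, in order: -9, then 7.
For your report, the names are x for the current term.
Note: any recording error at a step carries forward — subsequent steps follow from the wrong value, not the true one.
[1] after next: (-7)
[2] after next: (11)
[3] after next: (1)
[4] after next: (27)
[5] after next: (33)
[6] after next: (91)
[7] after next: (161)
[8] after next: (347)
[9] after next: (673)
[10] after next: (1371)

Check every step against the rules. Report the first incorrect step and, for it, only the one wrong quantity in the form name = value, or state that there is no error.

Recomputing the run from the initial state:
step 1: x = -7
step 2: x = 11
step 3: x = 1
step 4: x = 27
step 5: x = 33
step 6: x = 91
step 7: x = 161
step 8: x = 347
step 9: x = 673
step 10: x = 1371
This matches the printout at every step.

no error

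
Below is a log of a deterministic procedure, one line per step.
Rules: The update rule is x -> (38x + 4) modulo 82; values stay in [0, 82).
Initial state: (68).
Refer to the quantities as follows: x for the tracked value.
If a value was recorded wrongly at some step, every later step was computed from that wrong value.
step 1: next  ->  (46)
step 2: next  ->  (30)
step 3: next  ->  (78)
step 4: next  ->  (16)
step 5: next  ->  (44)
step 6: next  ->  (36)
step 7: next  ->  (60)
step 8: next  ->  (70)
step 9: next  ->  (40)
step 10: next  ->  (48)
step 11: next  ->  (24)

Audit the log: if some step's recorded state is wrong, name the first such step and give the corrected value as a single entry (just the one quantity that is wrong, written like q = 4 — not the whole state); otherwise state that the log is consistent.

step 5, x = 38

Recomputing the run from the initial state:
step 1: x = 46
step 2: x = 30
step 3: x = 78
step 4: x = 16
step 5: x = 38
step 6: x = 54
step 7: x = 6
step 8: x = 68
step 9: x = 46
step 10: x = 30
step 11: x = 78
The first disagreement with the log is at step 5, where the value should be x = 38.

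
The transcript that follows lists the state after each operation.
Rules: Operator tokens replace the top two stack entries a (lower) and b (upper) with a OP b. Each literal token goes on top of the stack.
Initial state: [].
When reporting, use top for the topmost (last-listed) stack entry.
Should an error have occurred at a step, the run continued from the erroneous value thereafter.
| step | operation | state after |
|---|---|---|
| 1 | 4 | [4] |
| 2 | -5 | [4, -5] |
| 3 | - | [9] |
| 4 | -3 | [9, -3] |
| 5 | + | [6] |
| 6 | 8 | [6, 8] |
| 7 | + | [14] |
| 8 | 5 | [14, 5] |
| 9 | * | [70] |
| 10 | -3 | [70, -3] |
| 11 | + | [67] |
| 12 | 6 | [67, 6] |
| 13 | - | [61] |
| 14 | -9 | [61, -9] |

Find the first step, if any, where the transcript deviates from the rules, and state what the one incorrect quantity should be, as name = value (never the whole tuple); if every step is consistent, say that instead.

Step 1: push 4: top = 4 — matches.
Step 2: push -5: top = -5 — consistent with the transcript.
Step 3: 4 - -5 = 9 — matches.
Step 4: push -3: top = -3 — same as recorded.
Step 5: 9 + -3 = 6 — verified.
Step 6: push 8: top = 8 — no discrepancy.
Step 7: 6 + 8 = 14 — consistent with the transcript.
Step 8: push 5: top = 5 — agrees with the transcript.
Step 9: 14 * 5 = 70 — verified.
Step 10: push -3: top = -3 — exactly as logged.
Step 11: 70 + -3 = 67 — matches.
Step 12: push 6: top = 6 — confirmed correct.
Step 13: 67 - 6 = 61 — agrees with the transcript.
Step 14: push -9: top = -9 — matches.
The whole run recomputes cleanly — no discrepancies.

no error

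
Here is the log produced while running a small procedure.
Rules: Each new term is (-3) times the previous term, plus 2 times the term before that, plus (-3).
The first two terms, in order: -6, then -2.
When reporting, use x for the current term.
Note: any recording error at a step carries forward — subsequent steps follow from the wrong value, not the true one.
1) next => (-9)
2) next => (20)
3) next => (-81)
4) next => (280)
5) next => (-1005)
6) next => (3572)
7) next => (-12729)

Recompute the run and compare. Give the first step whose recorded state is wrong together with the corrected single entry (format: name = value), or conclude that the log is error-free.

step 1: x = -3*(-2) + (2)*(-6) + (-3) = -9 -> agrees with the log
step 2: x = -3*(-9) + (2)*(-2) + (-3) = 20 -> exactly as logged
step 3: x = -3*(20) + (2)*(-9) + (-3) = -81 -> same as recorded
step 4: x = -3*(-81) + (2)*(20) + (-3) = 280 -> consistent with the log
step 5: x = -3*(280) + (2)*(-81) + (-3) = -1005 -> same as recorded
step 6: x = -3*(-1005) + (2)*(280) + (-3) = 3572 -> matches
step 7: x = -3*(3572) + (2)*(-1005) + (-3) = -12729 -> no discrepancy
All steps check out; nothing to correct.

no error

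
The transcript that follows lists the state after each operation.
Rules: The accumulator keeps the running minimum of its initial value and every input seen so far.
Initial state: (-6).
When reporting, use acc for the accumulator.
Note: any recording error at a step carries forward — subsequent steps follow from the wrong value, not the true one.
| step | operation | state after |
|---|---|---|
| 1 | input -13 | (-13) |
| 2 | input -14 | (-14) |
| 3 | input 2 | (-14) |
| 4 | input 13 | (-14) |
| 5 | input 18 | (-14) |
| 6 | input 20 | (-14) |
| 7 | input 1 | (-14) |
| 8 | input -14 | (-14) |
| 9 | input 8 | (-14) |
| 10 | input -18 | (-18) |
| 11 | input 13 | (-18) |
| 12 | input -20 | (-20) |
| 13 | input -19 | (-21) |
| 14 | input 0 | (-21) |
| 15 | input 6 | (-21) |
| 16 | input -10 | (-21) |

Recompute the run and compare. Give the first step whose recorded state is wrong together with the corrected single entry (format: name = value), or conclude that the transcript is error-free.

step 13, acc = -20

step 1: acc = min(-6, -13) = -13 -> matches
step 2: acc = min(-13, -14) = -14 -> same as recorded
step 3: acc = min(-14, 2) = -14 -> no discrepancy
step 4: acc = min(-14, 13) = -14 -> verified
step 5: acc = min(-14, 18) = -14 -> in agreement
step 6: acc = min(-14, 20) = -14 -> consistent with the transcript
step 7: acc = min(-14, 1) = -14 -> confirmed correct
step 8: acc = min(-14, -14) = -14 -> exactly as logged
step 9: acc = min(-14, 8) = -14 -> same as recorded
step 10: acc = min(-14, -18) = -18 -> confirmed correct
step 11: acc = min(-18, 13) = -18 -> consistent with the transcript
step 12: acc = min(-18, -20) = -20 -> matches
step 13: acc = min(-20, -19) = -20 -> not what was recorded
Conclusion: step 13 carries the first error; the entry should be acc = -20.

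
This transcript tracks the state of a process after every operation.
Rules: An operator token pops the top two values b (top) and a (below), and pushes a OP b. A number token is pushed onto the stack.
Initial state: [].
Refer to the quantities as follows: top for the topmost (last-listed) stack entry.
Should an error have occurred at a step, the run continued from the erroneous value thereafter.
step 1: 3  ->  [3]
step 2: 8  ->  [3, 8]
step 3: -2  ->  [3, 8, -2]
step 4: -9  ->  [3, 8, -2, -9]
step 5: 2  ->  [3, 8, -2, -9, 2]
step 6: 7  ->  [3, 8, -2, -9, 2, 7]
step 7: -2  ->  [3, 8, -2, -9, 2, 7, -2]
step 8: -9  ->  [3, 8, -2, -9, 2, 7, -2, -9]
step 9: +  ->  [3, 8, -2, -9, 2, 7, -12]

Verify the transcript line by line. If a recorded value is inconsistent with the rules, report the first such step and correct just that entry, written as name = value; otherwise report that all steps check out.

step 9, top = -11

Recomputing the run from the initial state:
step 1: [3]
step 2: [3, 8]
step 3: [3, 8, -2]
step 4: [3, 8, -2, -9]
step 5: [3, 8, -2, -9, 2]
step 6: [3, 8, -2, -9, 2, 7]
step 7: [3, 8, -2, -9, 2, 7, -2]
step 8: [3, 8, -2, -9, 2, 7, -2, -9]
step 9: [3, 8, -2, -9, 2, 7, -11]
The first disagreement with the transcript is at step 9, where the value should be top = -11.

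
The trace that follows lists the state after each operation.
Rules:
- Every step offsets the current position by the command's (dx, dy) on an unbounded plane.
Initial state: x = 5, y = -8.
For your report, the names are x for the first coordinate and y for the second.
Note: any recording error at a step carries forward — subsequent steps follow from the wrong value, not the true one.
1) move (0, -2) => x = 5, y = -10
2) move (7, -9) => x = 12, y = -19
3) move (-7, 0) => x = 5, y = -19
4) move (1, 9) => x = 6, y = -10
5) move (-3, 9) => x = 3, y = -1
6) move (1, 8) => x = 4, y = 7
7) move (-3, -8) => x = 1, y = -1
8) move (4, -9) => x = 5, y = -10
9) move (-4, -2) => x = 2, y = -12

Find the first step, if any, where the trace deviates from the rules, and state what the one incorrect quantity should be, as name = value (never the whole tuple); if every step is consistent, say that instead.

Recomputing the run from the initial state:
step 1: x = 5, y = -10
step 2: x = 12, y = -19
step 3: x = 5, y = -19
step 4: x = 6, y = -10
step 5: x = 3, y = -1
step 6: x = 4, y = 7
step 7: x = 1, y = -1
step 8: x = 5, y = -10
step 9: x = 1, y = -12
The first disagreement with the trace is at step 9, where the value should be x = 1.

step 9, x = 1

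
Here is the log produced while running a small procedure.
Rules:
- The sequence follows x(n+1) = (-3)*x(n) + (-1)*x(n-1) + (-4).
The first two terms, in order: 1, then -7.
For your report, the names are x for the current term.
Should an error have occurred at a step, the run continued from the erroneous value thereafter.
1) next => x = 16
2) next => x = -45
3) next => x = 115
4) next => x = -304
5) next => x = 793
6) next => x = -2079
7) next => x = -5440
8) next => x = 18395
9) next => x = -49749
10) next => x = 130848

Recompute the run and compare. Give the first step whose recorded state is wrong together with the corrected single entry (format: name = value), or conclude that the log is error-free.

1. x = -3*(-7) + (-1)*(1) + (-4) = 16 (exactly as logged)
2. x = -3*(16) + (-1)*(-7) + (-4) = -45 (confirmed correct)
3. x = -3*(-45) + (-1)*(16) + (-4) = 115 (matches)
4. x = -3*(115) + (-1)*(-45) + (-4) = -304 (in agreement)
5. x = -3*(-304) + (-1)*(115) + (-4) = 793 (same as recorded)
6. x = -3*(793) + (-1)*(-304) + (-4) = -2079 (verified)
7. x = -3*(-2079) + (-1)*(793) + (-4) = 5440 (this is not what the log shows)
So the first discrepancy is step 7, where the right value is x = 5440.

step 7, x = 5440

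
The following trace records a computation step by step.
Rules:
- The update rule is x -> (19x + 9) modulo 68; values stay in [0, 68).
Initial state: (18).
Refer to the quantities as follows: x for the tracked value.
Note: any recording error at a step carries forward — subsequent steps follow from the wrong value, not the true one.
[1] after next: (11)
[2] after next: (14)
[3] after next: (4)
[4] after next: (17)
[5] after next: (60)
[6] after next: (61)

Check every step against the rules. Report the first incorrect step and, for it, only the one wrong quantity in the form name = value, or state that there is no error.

Recomputing the run from the initial state:
step 1: x = 11
step 2: x = 14
step 3: x = 3
step 4: x = 66
step 5: x = 39
step 6: x = 2
The first disagreement with the trace is at step 3, where the value should be x = 3.

step 3, x = 3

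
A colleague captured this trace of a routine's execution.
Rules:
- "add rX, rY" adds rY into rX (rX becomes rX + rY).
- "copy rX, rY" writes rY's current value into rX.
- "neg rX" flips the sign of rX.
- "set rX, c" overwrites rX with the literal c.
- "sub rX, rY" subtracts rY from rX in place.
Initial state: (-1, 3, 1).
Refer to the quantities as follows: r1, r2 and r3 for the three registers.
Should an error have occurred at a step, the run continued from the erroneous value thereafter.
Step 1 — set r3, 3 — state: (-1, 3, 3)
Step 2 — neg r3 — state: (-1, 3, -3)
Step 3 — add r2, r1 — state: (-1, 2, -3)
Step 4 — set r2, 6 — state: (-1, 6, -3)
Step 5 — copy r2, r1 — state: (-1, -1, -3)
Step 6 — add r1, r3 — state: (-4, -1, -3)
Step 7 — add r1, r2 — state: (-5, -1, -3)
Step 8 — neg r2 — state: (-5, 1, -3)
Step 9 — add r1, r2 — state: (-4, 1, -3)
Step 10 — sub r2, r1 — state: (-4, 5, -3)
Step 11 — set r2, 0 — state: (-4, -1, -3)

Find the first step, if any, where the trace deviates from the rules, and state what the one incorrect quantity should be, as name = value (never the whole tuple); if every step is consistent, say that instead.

step 11, r2 = 0

Recomputing the run from the initial state:
step 1: r1 = -1, r2 = 3, r3 = 3
step 2: r1 = -1, r2 = 3, r3 = -3
step 3: r1 = -1, r2 = 2, r3 = -3
step 4: r1 = -1, r2 = 6, r3 = -3
step 5: r1 = -1, r2 = -1, r3 = -3
step 6: r1 = -4, r2 = -1, r3 = -3
step 7: r1 = -5, r2 = -1, r3 = -3
step 8: r1 = -5, r2 = 1, r3 = -3
step 9: r1 = -4, r2 = 1, r3 = -3
step 10: r1 = -4, r2 = 5, r3 = -3
step 11: r1 = -4, r2 = 0, r3 = -3
The first disagreement with the trace is at step 11, where the value should be r2 = 0.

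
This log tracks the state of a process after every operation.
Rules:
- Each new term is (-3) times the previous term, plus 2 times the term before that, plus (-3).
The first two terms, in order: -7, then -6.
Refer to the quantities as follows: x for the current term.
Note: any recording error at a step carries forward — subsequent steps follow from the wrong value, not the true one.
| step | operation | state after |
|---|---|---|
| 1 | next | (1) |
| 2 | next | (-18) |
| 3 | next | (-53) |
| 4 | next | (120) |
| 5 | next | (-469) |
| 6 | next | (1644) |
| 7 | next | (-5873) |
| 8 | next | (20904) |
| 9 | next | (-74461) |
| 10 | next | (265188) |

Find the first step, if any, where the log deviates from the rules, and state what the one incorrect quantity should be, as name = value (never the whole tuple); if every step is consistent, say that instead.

Recomputing the run from the initial state:
step 1: x = 1
step 2: x = -18
step 3: x = 53
step 4: x = -198
step 5: x = 697
step 6: x = -2490
step 7: x = 8861
step 8: x = -31566
step 9: x = 112417
step 10: x = -400386
The first disagreement with the log is at step 3, where the value should be x = 53.

step 3, x = 53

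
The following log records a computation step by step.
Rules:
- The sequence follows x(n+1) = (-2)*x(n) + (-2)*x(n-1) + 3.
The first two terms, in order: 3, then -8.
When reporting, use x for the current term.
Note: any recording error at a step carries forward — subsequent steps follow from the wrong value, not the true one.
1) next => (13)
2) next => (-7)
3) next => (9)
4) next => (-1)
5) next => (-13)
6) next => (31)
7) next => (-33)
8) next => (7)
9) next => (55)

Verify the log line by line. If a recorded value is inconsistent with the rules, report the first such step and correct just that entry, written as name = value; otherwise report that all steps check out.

step 3, x = -9

Step 1: x = -2*(-8) + (-2)*(3) + (3) = 13 — checks out.
Step 2: x = -2*(13) + (-2)*(-8) + (3) = -7 — verified.
Step 3: x = -2*(-7) + (-2)*(13) + (3) = -9 — first mismatch against the log.
Step 3 is the first one off; corrected, x = -9.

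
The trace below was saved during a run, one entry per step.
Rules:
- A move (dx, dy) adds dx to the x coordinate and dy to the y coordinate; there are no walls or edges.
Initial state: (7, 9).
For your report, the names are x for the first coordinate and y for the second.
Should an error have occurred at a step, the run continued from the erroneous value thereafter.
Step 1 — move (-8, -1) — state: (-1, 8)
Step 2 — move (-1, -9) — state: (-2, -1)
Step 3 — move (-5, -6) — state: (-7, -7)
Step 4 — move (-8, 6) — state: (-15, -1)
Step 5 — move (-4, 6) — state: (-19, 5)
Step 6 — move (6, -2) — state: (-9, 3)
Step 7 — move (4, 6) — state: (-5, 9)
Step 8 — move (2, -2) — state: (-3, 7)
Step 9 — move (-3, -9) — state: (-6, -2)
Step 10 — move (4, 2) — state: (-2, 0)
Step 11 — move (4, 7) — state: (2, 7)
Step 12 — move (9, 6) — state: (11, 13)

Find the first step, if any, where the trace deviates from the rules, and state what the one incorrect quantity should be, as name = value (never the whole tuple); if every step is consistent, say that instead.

1. x = 7 + (-8) = -1, y = 9 + (-1) = 8 (exactly as logged)
2. x = -1 + (-1) = -2, y = 8 + (-9) = -1 (consistent with the trace)
3. x = -2 + (-5) = -7, y = -1 + (-6) = -7 (agrees with the trace)
4. x = -7 + (-8) = -15, y = -7 + (6) = -1 (same as recorded)
5. x = -15 + (-4) = -19, y = -1 + (6) = 5 (matches)
6. x = -19 + (6) = -13, y = 5 + (-2) = 3 (a discrepancy with the trace)
The earliest wrong entry is at step 6: it should read x = -13.

step 6, x = -13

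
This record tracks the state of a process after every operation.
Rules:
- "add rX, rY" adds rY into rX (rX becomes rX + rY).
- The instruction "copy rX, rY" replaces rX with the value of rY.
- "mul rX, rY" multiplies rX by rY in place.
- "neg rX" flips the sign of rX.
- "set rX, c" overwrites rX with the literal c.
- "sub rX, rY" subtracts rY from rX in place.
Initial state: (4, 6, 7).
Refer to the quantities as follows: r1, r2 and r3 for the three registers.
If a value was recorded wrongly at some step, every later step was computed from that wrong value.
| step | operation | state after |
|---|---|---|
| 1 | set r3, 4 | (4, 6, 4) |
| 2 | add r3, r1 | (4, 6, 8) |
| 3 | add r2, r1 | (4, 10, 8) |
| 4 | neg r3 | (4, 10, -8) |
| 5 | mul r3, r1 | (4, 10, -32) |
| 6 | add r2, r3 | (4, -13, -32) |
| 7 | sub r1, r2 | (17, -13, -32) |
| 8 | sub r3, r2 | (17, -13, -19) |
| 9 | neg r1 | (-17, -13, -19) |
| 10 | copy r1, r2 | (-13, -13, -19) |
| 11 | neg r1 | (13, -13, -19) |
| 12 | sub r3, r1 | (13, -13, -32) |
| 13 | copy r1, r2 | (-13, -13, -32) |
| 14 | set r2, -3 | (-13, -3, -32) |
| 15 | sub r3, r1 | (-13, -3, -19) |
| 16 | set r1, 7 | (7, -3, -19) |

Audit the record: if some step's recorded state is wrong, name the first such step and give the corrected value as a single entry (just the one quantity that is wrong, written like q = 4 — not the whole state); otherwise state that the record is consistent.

Recomputing the run from the initial state:
step 1: r1 = 4, r2 = 6, r3 = 4
step 2: r1 = 4, r2 = 6, r3 = 8
step 3: r1 = 4, r2 = 10, r3 = 8
step 4: r1 = 4, r2 = 10, r3 = -8
step 5: r1 = 4, r2 = 10, r3 = -32
step 6: r1 = 4, r2 = -22, r3 = -32
step 7: r1 = 26, r2 = -22, r3 = -32
step 8: r1 = 26, r2 = -22, r3 = -10
step 9: r1 = -26, r2 = -22, r3 = -10
step 10: r1 = -22, r2 = -22, r3 = -10
step 11: r1 = 22, r2 = -22, r3 = -10
step 12: r1 = 22, r2 = -22, r3 = -32
step 13: r1 = -22, r2 = -22, r3 = -32
step 14: r1 = -22, r2 = -3, r3 = -32
step 15: r1 = -22, r2 = -3, r3 = -10
step 16: r1 = 7, r2 = -3, r3 = -10
The first disagreement with the record is at step 6, where the value should be r2 = -22.

step 6, r2 = -22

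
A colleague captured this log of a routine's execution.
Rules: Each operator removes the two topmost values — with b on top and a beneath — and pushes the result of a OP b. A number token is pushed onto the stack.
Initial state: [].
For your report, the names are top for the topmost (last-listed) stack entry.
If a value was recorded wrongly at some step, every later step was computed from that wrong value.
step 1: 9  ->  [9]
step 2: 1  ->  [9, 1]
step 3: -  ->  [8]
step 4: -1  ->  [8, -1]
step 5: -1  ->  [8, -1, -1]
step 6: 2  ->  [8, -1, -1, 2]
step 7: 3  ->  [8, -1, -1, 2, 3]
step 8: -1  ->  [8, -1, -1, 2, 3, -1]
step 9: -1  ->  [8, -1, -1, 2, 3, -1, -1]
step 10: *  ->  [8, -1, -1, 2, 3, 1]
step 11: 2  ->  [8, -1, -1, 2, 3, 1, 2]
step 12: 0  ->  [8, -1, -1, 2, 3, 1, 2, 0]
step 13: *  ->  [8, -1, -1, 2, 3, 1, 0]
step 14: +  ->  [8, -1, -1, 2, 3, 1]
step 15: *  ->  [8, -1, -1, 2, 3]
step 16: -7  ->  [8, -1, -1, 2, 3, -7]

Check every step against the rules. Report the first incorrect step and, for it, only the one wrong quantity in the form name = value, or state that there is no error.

Recomputing the run from the initial state:
step 1: [9]
step 2: [9, 1]
step 3: [8]
step 4: [8, -1]
step 5: [8, -1, -1]
step 6: [8, -1, -1, 2]
step 7: [8, -1, -1, 2, 3]
step 8: [8, -1, -1, 2, 3, -1]
step 9: [8, -1, -1, 2, 3, -1, -1]
step 10: [8, -1, -1, 2, 3, 1]
step 11: [8, -1, -1, 2, 3, 1, 2]
step 12: [8, -1, -1, 2, 3, 1, 2, 0]
step 13: [8, -1, -1, 2, 3, 1, 0]
step 14: [8, -1, -1, 2, 3, 1]
step 15: [8, -1, -1, 2, 3]
step 16: [8, -1, -1, 2, 3, -7]
This matches the log at every step.

no error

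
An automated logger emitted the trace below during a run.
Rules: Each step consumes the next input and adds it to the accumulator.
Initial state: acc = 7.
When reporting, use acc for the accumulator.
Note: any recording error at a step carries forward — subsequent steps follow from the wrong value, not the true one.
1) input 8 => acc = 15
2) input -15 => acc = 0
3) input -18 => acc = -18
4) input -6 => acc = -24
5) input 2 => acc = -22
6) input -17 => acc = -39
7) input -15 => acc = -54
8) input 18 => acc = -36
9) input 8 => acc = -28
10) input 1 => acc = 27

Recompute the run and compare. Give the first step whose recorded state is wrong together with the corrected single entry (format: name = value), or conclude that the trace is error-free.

step 10, acc = -27

Recomputing the run from the initial state:
step 1: acc = 15
step 2: acc = 0
step 3: acc = -18
step 4: acc = -24
step 5: acc = -22
step 6: acc = -39
step 7: acc = -54
step 8: acc = -36
step 9: acc = -28
step 10: acc = -27
The first disagreement with the trace is at step 10, where the value should be acc = -27.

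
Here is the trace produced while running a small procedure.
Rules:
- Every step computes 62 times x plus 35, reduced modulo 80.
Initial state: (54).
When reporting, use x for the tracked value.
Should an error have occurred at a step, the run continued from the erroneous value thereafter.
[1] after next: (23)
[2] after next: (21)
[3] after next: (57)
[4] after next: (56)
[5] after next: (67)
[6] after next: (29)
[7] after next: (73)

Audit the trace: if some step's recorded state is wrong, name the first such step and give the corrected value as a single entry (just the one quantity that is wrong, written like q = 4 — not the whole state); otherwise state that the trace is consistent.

step 4, x = 49

1. x = (62*54 + 35) mod 80 = 23 (no discrepancy)
2. x = (62*23 + 35) mod 80 = 21 (consistent with the trace)
3. x = (62*21 + 35) mod 80 = 57 (in agreement)
4. x = (62*57 + 35) mod 80 = 49 (the recorded entry deviates here)
The audit stops at step 4: the recorded entry is wrong and should be x = 49.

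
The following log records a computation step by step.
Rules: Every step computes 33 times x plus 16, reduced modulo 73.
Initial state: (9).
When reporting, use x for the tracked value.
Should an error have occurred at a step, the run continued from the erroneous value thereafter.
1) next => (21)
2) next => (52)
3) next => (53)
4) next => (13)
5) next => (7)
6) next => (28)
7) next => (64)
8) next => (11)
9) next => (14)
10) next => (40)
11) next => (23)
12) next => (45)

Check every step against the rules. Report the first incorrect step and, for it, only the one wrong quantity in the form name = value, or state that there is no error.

step 11, x = 22

Step 1: x = (33*9 + 16) mod 73 = 21 — consistent with the log.
Step 2: x = (33*21 + 16) mod 73 = 52 — exactly as logged.
Step 3: x = (33*52 + 16) mod 73 = 53 — exactly as logged.
Step 4: x = (33*53 + 16) mod 73 = 13 — consistent with the log.
Step 5: x = (33*13 + 16) mod 73 = 7 — checks out.
Step 6: x = (33*7 + 16) mod 73 = 28 — consistent with the log.
Step 7: x = (33*28 + 16) mod 73 = 64 — exactly as logged.
Step 8: x = (33*64 + 16) mod 73 = 11 — matches.
Step 9: x = (33*11 + 16) mod 73 = 14 — same as recorded.
Step 10: x = (33*14 + 16) mod 73 = 40 — agrees with the log.
Step 11: x = (33*40 + 16) mod 73 = 22 — the entry is off here.
The earliest wrong entry is at step 11: it should read x = 22.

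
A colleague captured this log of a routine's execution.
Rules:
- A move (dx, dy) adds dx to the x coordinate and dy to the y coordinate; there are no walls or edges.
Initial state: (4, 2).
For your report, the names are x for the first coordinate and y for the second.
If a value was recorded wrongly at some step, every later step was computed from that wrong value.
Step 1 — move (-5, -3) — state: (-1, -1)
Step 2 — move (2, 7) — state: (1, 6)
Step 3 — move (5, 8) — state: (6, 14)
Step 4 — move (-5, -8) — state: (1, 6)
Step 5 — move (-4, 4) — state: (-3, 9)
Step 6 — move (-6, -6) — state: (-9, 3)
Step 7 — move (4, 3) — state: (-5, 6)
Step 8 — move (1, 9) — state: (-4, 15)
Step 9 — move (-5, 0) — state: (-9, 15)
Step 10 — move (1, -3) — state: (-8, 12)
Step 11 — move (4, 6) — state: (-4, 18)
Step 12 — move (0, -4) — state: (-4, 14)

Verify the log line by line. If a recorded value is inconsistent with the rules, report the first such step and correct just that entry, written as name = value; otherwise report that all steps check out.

step 1: x = 4 + (-5) = -1, y = 2 + (-3) = -1 -> no discrepancy
step 2: x = -1 + (2) = 1, y = -1 + (7) = 6 -> checks out
step 3: x = 1 + (5) = 6, y = 6 + (8) = 14 -> matches
step 4: x = 6 + (-5) = 1, y = 14 + (-8) = 6 -> verified
step 5: x = 1 + (-4) = -3, y = 6 + (4) = 10 -> this is not what the log shows
First incorrect step: 5; the correct value is y = 10.

step 5, y = 10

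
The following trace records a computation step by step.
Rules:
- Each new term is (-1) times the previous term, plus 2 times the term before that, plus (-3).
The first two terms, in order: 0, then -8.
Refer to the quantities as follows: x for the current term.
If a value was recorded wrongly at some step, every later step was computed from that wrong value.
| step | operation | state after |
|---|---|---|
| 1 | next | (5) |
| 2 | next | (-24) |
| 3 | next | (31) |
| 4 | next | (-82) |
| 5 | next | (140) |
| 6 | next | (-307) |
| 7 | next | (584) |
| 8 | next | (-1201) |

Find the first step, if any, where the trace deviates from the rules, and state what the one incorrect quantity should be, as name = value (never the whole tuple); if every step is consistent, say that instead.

step 5, x = 141

1. x = -1*(-8) + (2)*(0) + (-3) = 5 (confirmed correct)
2. x = -1*(5) + (2)*(-8) + (-3) = -24 (exactly as logged)
3. x = -1*(-24) + (2)*(5) + (-3) = 31 (exactly as logged)
4. x = -1*(31) + (2)*(-24) + (-3) = -82 (same as recorded)
5. x = -1*(-82) + (2)*(31) + (-3) = 141 (first mismatch against the trace)
Step 5 is the first one off; corrected, x = 141.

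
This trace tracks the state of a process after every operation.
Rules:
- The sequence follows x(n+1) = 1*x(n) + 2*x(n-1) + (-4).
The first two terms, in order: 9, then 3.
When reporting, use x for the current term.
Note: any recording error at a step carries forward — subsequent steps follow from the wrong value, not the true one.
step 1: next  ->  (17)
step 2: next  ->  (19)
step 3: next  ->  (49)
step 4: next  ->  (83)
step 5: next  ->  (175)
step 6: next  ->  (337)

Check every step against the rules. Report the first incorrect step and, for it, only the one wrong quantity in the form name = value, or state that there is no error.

step 5, x = 177

step 1: x = 1*(3) + (2)*(9) + (-4) = 17 -> in agreement
step 2: x = 1*(17) + (2)*(3) + (-4) = 19 -> confirmed correct
step 3: x = 1*(19) + (2)*(17) + (-4) = 49 -> checks out
step 4: x = 1*(49) + (2)*(19) + (-4) = 83 -> verified
step 5: x = 1*(83) + (2)*(49) + (-4) = 177 -> first mismatch against the trace
First incorrect step: 5; the correct value is x = 177.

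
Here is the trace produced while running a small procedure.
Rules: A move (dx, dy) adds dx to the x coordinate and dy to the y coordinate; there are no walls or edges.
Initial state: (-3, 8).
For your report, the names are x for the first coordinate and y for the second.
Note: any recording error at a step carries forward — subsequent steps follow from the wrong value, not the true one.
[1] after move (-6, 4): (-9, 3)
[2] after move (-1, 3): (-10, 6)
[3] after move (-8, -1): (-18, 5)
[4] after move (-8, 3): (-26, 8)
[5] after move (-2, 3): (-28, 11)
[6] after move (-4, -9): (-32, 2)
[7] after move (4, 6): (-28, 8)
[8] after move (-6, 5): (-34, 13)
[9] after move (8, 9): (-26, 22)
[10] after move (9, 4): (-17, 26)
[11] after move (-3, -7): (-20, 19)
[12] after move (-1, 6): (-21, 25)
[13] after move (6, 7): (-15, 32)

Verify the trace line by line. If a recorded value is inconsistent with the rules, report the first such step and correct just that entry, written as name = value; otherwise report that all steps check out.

step 1, y = 12

Recomputing the run from the initial state:
step 1: x = -9, y = 12
step 2: x = -10, y = 15
step 3: x = -18, y = 14
step 4: x = -26, y = 17
step 5: x = -28, y = 20
step 6: x = -32, y = 11
step 7: x = -28, y = 17
step 8: x = -34, y = 22
step 9: x = -26, y = 31
step 10: x = -17, y = 35
step 11: x = -20, y = 28
step 12: x = -21, y = 34
step 13: x = -15, y = 41
The first disagreement with the trace is at step 1, where the value should be y = 12.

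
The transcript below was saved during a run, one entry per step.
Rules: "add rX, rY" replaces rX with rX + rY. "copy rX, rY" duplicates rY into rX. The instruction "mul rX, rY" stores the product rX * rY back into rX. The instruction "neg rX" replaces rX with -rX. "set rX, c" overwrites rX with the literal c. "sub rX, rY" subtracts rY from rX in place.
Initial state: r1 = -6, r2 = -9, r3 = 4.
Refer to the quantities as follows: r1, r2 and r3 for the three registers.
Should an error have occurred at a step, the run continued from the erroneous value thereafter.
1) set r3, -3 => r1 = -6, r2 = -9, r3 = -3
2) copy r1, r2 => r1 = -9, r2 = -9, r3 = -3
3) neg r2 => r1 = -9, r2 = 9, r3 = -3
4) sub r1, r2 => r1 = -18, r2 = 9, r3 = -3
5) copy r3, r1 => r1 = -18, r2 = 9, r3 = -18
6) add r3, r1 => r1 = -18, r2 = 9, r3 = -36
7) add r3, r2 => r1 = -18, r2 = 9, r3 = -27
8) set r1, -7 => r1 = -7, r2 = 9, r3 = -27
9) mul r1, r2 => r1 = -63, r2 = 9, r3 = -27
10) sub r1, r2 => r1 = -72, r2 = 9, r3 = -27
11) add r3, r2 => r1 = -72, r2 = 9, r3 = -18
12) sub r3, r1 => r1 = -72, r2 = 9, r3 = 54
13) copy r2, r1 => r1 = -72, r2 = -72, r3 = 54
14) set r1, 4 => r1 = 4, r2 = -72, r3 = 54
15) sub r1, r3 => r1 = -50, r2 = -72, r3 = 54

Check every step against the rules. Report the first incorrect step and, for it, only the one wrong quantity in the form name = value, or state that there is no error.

no error

Step 1: r3 = -3 — agrees with the transcript.
Step 2: r1 = -9 — matches.
Step 3: r2 = -(-9) = 9 — same as recorded.
Step 4: r1 = -9 - 9 = -18 — verified.
Step 5: r3 = -18 — consistent with the transcript.
Step 6: r3 = -18 + -18 = -36 — no discrepancy.
Step 7: r3 = -36 + 9 = -27 — checks out.
Step 8: r1 = -7 — agrees with the transcript.
Step 9: r1 = -7 * 9 = -63 — verified.
Step 10: r1 = -63 - 9 = -72 — same as recorded.
Step 11: r3 = -27 + 9 = -18 — no discrepancy.
Step 12: r3 = -18 - -72 = 54 — checks out.
Step 13: r2 = -72 — confirmed correct.
Step 14: r1 = 4 — matches.
Step 15: r1 = 4 - 54 = -50 — in agreement.
The whole run recomputes cleanly — no discrepancies.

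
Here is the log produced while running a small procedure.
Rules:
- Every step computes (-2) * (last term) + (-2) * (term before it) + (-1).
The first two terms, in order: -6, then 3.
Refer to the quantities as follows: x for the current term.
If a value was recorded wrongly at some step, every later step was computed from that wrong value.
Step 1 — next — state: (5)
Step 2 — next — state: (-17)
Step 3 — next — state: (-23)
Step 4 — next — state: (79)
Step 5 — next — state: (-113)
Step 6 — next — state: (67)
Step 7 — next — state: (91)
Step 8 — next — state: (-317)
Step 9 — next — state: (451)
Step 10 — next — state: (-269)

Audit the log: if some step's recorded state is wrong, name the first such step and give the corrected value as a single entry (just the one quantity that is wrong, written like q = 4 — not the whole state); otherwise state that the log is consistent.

Recomputing the run from the initial state:
step 1: x = 5
step 2: x = -17
step 3: x = 23
step 4: x = -13
step 5: x = -21
step 6: x = 67
step 7: x = -93
step 8: x = 51
step 9: x = 83
step 10: x = -269
The first disagreement with the log is at step 3, where the value should be x = 23.

step 3, x = 23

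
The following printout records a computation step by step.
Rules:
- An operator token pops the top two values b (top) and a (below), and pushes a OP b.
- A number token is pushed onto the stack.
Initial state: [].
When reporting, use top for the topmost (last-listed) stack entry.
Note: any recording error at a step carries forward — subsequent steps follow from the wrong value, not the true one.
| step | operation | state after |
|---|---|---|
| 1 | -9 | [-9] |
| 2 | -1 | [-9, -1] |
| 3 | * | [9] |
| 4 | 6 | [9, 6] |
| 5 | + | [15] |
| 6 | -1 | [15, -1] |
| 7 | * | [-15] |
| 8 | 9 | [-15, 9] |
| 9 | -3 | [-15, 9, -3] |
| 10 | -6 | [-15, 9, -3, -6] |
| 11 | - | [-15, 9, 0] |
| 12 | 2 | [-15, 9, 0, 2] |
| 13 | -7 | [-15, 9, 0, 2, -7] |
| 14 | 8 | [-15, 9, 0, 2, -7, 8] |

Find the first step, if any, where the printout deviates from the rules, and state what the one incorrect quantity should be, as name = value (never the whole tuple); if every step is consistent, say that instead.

step 11, top = 3

Recomputing the run from the initial state:
step 1: [-9]
step 2: [-9, -1]
step 3: [9]
step 4: [9, 6]
step 5: [15]
step 6: [15, -1]
step 7: [-15]
step 8: [-15, 9]
step 9: [-15, 9, -3]
step 10: [-15, 9, -3, -6]
step 11: [-15, 9, 3]
step 12: [-15, 9, 3, 2]
step 13: [-15, 9, 3, 2, -7]
step 14: [-15, 9, 3, 2, -7, 8]
The first disagreement with the printout is at step 11, where the value should be top = 3.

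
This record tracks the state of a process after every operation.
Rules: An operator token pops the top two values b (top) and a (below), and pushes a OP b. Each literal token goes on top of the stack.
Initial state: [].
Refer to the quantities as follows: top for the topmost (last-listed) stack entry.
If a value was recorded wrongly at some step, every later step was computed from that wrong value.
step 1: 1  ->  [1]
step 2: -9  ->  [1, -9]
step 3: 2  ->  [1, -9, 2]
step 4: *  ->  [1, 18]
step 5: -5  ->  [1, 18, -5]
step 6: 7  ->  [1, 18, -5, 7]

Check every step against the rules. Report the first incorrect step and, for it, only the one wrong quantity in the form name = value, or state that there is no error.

step 4, top = -18

Recomputing the run from the initial state:
step 1: [1]
step 2: [1, -9]
step 3: [1, -9, 2]
step 4: [1, -18]
step 5: [1, -18, -5]
step 6: [1, -18, -5, 7]
The first disagreement with the record is at step 4, where the value should be top = -18.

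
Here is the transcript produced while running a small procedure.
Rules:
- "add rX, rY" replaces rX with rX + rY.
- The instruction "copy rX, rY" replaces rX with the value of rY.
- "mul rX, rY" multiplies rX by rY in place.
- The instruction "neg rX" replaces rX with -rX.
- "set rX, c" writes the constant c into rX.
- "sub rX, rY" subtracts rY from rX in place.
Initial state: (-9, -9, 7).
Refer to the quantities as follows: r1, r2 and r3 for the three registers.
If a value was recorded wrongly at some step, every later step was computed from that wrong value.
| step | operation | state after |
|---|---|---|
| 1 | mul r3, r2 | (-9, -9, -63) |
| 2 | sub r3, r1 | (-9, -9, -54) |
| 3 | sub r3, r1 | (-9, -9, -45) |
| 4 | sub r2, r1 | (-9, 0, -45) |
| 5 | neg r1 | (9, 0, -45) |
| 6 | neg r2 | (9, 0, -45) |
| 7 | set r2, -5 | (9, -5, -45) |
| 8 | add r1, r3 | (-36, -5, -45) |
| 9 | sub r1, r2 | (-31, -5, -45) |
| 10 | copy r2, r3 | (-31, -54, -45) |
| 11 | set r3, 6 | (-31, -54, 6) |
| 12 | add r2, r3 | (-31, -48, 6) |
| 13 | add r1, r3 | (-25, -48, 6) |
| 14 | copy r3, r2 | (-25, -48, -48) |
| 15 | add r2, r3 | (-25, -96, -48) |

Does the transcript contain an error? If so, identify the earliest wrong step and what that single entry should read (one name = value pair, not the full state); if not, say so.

1. r3 = 7 * -9 = -63 (verified)
2. r3 = -63 - -9 = -54 (checks out)
3. r3 = -54 - -9 = -45 (no discrepancy)
4. r2 = -9 - -9 = 0 (same as recorded)
5. r1 = -(-9) = 9 (consistent with the transcript)
6. r2 = -(0) = 0 (agrees with the transcript)
7. r2 = -5 (in agreement)
8. r1 = 9 + -45 = -36 (consistent with the transcript)
9. r1 = -36 - -5 = -31 (checks out)
10. r2 = -45 (the recorded entry deviates here)
First deviation found at step 10; the corrected entry is r2 = -45.

step 10, r2 = -45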